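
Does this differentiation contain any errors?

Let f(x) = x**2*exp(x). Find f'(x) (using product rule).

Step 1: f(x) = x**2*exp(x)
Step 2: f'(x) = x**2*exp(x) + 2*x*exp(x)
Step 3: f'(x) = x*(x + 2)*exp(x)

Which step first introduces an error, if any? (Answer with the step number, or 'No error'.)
No error

All steps in this derivation are correct.
The final answer f'(x) = x*(x + 2)*exp(x) is valid.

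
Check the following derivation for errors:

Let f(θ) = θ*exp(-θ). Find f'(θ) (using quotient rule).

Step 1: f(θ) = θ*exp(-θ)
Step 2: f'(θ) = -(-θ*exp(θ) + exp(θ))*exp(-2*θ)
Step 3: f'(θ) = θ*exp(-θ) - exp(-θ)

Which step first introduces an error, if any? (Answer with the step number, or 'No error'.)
Step 2

Step 2 is incorrect due to a sign flip.
The step shows: -(-θ*exp(θ) + exp(θ))*exp(-2*θ)
The correct value should be: (-θ*exp(θ) + exp(θ))*exp(-2*θ)

Explanation: The sign of the whole expression was flipped: the term (-θ*exp(θ) + exp(θ))*exp(-2*θ) was incorrectly written as -(-θ*exp(θ) + exp(θ))*exp(-2*θ)
The later steps are derived from this incorrect expression, so the error originates in Step 2.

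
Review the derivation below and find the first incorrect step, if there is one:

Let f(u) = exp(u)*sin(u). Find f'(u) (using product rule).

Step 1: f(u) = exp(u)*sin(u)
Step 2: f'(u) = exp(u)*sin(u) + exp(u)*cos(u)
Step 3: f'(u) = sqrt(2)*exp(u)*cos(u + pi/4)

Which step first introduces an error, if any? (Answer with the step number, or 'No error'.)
Step 3

Step 3 is incorrect due to a wrong trig function.
The step shows: sqrt(2)*exp(u)*cos(u + pi/4)
The correct value should be: sqrt(2)*exp(u)*sin(u + pi/4)

Explanation: sin(u + pi/4) was incorrectly written as cos(u + pi/4): the term sqrt(2)*exp(u)*sin(u + pi/4) was incorrectly written as sqrt(2)*exp(u)*cos(u + pi/4)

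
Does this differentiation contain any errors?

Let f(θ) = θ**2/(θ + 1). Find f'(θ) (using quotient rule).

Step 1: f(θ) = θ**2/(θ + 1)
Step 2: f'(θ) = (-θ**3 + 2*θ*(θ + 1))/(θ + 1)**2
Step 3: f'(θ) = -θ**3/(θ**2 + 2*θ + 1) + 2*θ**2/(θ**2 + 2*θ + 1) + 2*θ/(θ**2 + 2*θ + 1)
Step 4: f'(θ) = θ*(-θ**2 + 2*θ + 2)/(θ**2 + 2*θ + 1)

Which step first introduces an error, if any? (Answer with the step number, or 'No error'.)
Step 2

Step 2 is incorrect due to a wrong exponent.
The step shows: (-θ**3 + 2*θ*(θ + 1))/(θ + 1)**2
The correct value should be: (-θ**2 + 2*θ*(θ + 1))/(θ + 1)**2

Explanation: The exponent 2 on θ was incorrectly written as 3: the term (-θ**2 + 2*θ*(θ + 1))/(θ + 1)**2 was incorrectly written as (-θ**3 + 2*θ*(θ + 1))/(θ + 1)**2
The later steps are derived from this incorrect expression, so the error originates in Step 2.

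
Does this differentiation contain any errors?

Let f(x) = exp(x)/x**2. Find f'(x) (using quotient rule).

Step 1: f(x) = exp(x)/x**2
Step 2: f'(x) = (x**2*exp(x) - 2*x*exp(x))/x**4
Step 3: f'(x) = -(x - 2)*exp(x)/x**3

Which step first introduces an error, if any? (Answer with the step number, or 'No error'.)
Step 3

Step 3 is incorrect due to a sign flip.
The step shows: -(x - 2)*exp(x)/x**3
The correct value should be: (x - 2)*exp(x)/x**3

Explanation: The sign of the whole expression was flipped: the term (x - 2)*exp(x)/x**3 was incorrectly written as -(x - 2)*exp(x)/x**3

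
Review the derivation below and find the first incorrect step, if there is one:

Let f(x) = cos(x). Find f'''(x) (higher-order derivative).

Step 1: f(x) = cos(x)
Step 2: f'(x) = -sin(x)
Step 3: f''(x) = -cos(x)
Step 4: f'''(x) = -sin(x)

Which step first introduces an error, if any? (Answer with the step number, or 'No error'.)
Step 4

Step 4 is incorrect due to a sign flip.
The step shows: -sin(x)
The correct value should be: sin(x)

Explanation: The sign of the whole expression was flipped: the term sin(x) was incorrectly written as -sin(x)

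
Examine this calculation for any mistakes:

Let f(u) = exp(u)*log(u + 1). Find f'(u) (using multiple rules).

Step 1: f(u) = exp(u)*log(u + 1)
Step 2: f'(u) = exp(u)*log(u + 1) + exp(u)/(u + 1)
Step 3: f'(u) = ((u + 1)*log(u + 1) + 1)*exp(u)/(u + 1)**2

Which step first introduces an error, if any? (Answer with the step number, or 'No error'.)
Step 3

Step 3 is incorrect due to a wrong exponent.
The step shows: ((u + 1)*log(u + 1) + 1)*exp(u)/(u + 1)**2
The correct value should be: ((u + 1)*log(u + 1) + 1)*exp(u)/(u + 1)

Explanation: The exponent -1 on u + 1 was incorrectly written as -2: the term ((u + 1)*log(u + 1) + 1)*exp(u)/(u + 1) was incorrectly written as ((u + 1)*log(u + 1) + 1)*exp(u)/(u + 1)**2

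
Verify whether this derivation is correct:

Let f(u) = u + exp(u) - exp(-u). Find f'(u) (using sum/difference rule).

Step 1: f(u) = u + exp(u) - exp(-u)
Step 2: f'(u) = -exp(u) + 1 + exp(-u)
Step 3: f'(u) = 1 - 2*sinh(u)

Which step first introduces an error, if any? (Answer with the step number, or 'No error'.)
Step 2

Step 2 is incorrect due to a sign flip.
The step shows: -exp(u) + 1 + exp(-u)
The correct value should be: exp(u) + 1 + exp(-u)

Explanation: The sign of one term was flipped: the term exp(u) was incorrectly written as -exp(u)
The later steps are derived from this incorrect expression, so the error originates in Step 2.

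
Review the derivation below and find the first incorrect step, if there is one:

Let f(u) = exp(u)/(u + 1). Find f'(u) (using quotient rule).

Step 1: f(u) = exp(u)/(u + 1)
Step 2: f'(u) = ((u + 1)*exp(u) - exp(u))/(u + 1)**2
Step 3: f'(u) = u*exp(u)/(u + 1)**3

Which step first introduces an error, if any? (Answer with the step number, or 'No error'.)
Step 3

Step 3 is incorrect due to a wrong exponent.
The step shows: u*exp(u)/(u + 1)**3
The correct value should be: u*exp(u)/(u + 1)**2

Explanation: The exponent -2 on u + 1 was incorrectly written as -3: the term u*exp(u)/(u + 1)**2 was incorrectly written as u*exp(u)/(u + 1)**3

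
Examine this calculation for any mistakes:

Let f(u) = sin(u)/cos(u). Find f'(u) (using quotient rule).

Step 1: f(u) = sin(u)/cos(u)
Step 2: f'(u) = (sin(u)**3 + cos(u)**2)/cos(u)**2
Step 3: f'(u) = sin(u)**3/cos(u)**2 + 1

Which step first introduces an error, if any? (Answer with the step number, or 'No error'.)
Step 2

Step 2 is incorrect due to a wrong exponent.
The step shows: (sin(u)**3 + cos(u)**2)/cos(u)**2
The correct value should be: (sin(u)**2 + cos(u)**2)/cos(u)**2

Explanation: The exponent 2 on sin(u) was incorrectly written as 3: the term (sin(u)**2 + cos(u)**2)/cos(u)**2 was incorrectly written as (sin(u)**3 + cos(u)**2)/cos(u)**2
The later steps are derived from this incorrect expression, so the error originates in Step 2.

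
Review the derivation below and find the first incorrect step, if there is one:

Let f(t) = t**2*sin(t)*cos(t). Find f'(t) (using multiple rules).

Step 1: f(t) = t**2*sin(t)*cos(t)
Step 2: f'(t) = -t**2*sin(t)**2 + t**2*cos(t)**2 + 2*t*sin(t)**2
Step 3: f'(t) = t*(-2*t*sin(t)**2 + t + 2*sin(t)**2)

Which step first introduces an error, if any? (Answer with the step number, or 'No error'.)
Step 2

Step 2 is incorrect due to a wrong trig function.
The step shows: -t**2*sin(t)**2 + t**2*cos(t)**2 + 2*t*sin(t)**2
The correct value should be: -t**2*sin(t)**2 + t**2*cos(t)**2 + 2*t*sin(t)*cos(t)

Explanation: cos(t) was incorrectly written as sin(t): the term 2*t*sin(t)*cos(t) was incorrectly written as 2*t*sin(t)**2
The later steps are derived from this incorrect expression, so the error originates in Step 2.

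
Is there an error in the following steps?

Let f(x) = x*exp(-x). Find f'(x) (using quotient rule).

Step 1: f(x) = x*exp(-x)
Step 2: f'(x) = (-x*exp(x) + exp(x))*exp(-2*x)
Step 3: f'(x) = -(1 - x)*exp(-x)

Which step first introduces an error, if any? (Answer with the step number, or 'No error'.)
Step 3

Step 3 is incorrect due to a sign flip.
The step shows: -(1 - x)*exp(-x)
The correct value should be: (1 - x)*exp(-x)

Explanation: The sign of the whole expression was flipped: the term (1 - x)*exp(-x) was incorrectly written as -(1 - x)*exp(-x)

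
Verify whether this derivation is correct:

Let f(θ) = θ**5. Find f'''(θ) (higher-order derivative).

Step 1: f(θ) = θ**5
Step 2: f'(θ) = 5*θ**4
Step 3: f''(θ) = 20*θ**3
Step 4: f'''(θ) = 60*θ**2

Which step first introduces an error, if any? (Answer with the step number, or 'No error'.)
No error

All steps in this derivation are correct.
The final answer f'''(θ) = 60*θ**2 is valid.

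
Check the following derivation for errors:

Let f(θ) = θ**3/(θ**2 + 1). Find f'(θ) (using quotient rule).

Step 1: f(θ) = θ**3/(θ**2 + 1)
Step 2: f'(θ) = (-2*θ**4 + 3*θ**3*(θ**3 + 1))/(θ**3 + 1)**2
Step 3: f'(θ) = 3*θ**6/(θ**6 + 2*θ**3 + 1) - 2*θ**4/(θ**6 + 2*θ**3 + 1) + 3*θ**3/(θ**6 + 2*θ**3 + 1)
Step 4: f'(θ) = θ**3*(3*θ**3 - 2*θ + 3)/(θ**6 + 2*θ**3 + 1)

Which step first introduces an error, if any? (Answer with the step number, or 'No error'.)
Step 2

Step 2 is incorrect due to a wrong exponent.
The step shows: (-2*θ**4 + 3*θ**3*(θ**3 + 1))/(θ**3 + 1)**2
The correct value should be: (-2*θ**4 + 3*θ**2*(θ**2 + 1))/(θ**2 + 1)**2

Explanation: The exponent 2 on θ was incorrectly written as 3: the term (-2*θ**4 + 3*θ**2*(θ**2 + 1))/(θ**2 + 1)**2 was incorrectly written as (-2*θ**4 + 3*θ**3*(θ**3 + 1))/(θ**3 + 1)**2
The later steps are derived from this incorrect expression, so the error originates in Step 2.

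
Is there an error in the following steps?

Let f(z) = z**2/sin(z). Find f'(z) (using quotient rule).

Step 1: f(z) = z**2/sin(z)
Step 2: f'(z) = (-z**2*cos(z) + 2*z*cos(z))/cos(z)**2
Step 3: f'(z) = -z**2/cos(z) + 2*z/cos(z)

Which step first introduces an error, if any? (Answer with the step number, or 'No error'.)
Step 2

Step 2 is incorrect due to a wrong trig function.
The step shows: (-z**2*cos(z) + 2*z*cos(z))/cos(z)**2
The correct value should be: (-z**2*cos(z) + 2*z*sin(z))/sin(z)**2

Explanation: sin(z) was incorrectly written as cos(z): the term (-z**2*cos(z) + 2*z*sin(z))/sin(z)**2 was incorrectly written as (-z**2*cos(z) + 2*z*cos(z))/cos(z)**2
The later steps are derived from this incorrect expression, so the error originates in Step 2.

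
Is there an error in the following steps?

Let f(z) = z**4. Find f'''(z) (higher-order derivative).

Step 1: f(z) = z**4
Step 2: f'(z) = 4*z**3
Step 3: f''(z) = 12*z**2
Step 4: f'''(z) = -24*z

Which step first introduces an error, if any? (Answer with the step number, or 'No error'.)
Step 4

Step 4 is incorrect due to a sign flip.
The step shows: -24*z
The correct value should be: 24*z

Explanation: The sign of the whole expression was flipped: the term 24*z was incorrectly written as -24*z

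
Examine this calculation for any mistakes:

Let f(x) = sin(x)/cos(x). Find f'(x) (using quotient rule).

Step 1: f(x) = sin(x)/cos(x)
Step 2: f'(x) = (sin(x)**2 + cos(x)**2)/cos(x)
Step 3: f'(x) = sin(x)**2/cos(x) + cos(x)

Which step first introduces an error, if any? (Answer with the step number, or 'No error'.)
Step 2

Step 2 is incorrect due to a wrong exponent.
The step shows: (sin(x)**2 + cos(x)**2)/cos(x)
The correct value should be: (sin(x)**2 + cos(x)**2)/cos(x)**2

Explanation: The exponent -2 on cos(x) was incorrectly written as -1: the term (sin(x)**2 + cos(x)**2)/cos(x)**2 was incorrectly written as (sin(x)**2 + cos(x)**2)/cos(x)
The later steps are derived from this incorrect expression, so the error originates in Step 2.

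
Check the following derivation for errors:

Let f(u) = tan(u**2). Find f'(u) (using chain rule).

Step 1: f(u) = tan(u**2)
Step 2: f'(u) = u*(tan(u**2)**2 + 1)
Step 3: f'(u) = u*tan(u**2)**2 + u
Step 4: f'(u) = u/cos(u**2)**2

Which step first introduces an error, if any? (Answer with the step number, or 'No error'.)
Step 2

Step 2 is incorrect due to a wrong coefficient.
The step shows: u*(tan(u**2)**2 + 1)
The correct value should be: 2*u*(tan(u**2)**2 + 1)

Explanation: The coefficient 2 was incorrectly written as 1: the term 2*u*(tan(u**2)**2 + 1) was incorrectly written as u*(tan(u**2)**2 + 1)
The later steps are derived from this incorrect expression, so the error originates in Step 2.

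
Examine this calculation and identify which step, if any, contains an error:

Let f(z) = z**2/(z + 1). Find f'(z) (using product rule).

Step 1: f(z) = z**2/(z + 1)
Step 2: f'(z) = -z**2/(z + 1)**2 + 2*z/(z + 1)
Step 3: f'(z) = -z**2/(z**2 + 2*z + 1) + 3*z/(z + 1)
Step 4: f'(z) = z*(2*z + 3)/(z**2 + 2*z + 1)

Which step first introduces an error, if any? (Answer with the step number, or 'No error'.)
Step 3

Step 3 is incorrect due to a wrong coefficient.
The step shows: -z**2/(z**2 + 2*z + 1) + 3*z/(z + 1)
The correct value should be: -z**2/(z**2 + 2*z + 1) + 2*z/(z + 1)

Explanation: The coefficient 2 was incorrectly written as 3: the term 2*z/(z + 1) was incorrectly written as 3*z/(z + 1)
The later steps are derived from this incorrect expression, so the error originates in Step 3.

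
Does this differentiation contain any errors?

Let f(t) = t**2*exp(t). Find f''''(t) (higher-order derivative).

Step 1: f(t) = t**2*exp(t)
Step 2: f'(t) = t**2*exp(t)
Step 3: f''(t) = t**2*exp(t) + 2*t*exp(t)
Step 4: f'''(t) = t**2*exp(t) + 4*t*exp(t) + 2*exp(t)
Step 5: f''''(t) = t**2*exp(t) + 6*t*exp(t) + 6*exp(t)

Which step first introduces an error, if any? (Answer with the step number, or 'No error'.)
Step 2

Step 2 is incorrect due to a dropped term.
The step shows: t**2*exp(t)
The correct value should be: t**2*exp(t) + 2*t*exp(t)

Explanation: A term was dropped: the term 2*t*exp(t) was incorrectly omitted
The later steps are derived from this incorrect expression, so the error originates in Step 2.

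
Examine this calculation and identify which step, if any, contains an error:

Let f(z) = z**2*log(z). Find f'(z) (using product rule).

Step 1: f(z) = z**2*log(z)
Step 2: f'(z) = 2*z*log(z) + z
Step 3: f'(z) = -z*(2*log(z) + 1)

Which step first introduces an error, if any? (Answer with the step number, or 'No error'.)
Step 3

Step 3 is incorrect due to a sign flip.
The step shows: -z*(2*log(z) + 1)
The correct value should be: z*(2*log(z) + 1)

Explanation: The sign of the whole expression was flipped: the term z*(2*log(z) + 1) was incorrectly written as -z*(2*log(z) + 1)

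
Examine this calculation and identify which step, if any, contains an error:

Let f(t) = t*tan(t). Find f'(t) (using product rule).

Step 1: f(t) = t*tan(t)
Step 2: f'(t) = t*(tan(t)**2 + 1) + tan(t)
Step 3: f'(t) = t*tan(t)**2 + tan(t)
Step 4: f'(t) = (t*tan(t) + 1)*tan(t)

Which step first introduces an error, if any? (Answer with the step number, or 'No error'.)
Step 3

Step 3 is incorrect due to a dropped term.
The step shows: t*tan(t)**2 + tan(t)
The correct value should be: t*tan(t)**2 + t + tan(t)

Explanation: A term was dropped: the term t was incorrectly omitted
The later steps are derived from this incorrect expression, so the error originates in Step 3.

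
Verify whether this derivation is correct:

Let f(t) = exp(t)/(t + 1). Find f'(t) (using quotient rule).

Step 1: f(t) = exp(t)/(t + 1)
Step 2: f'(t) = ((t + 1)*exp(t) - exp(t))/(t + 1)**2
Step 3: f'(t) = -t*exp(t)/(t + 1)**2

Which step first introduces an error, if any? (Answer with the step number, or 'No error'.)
Step 3

Step 3 is incorrect due to a sign flip.
The step shows: -t*exp(t)/(t + 1)**2
The correct value should be: t*exp(t)/(t + 1)**2

Explanation: The sign of the whole expression was flipped: the term t*exp(t)/(t + 1)**2 was incorrectly written as -t*exp(t)/(t + 1)**2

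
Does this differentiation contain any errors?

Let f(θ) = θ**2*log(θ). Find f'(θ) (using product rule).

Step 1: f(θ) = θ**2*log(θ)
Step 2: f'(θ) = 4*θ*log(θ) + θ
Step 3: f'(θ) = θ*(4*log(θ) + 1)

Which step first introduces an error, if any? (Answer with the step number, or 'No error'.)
Step 2

Step 2 is incorrect due to a wrong coefficient.
The step shows: 4*θ*log(θ) + θ
The correct value should be: 2*θ*log(θ) + θ

Explanation: The coefficient 2 was incorrectly written as 4: the term 2*θ*log(θ) was incorrectly written as 4*θ*log(θ)
The later steps are derived from this incorrect expression, so the error originates in Step 2.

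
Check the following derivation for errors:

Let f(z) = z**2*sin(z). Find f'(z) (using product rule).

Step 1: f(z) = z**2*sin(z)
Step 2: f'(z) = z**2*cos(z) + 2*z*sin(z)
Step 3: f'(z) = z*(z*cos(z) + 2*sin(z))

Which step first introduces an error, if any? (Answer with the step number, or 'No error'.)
No error

All steps in this derivation are correct.
The final answer f'(z) = z*(z*cos(z) + 2*sin(z)) is valid.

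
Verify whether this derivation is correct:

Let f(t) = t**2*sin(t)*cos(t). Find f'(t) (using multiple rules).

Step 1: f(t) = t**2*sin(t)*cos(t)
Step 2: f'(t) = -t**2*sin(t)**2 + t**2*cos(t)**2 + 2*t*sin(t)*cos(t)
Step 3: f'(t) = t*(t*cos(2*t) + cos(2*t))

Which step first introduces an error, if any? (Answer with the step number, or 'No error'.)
Step 3

Step 3 is incorrect due to a wrong trig function.
The step shows: t*(t*cos(2*t) + cos(2*t))
The correct value should be: t*(t*cos(2*t) + sin(2*t))

Explanation: sin(2*t) was incorrectly written as cos(2*t): the term t*(t*cos(2*t) + sin(2*t)) was incorrectly written as t*(t*cos(2*t) + cos(2*t))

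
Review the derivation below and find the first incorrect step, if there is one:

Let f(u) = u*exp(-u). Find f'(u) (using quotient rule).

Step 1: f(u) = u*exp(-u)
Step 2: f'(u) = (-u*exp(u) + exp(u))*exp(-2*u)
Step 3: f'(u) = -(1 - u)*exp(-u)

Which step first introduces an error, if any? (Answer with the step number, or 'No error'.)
Step 3

Step 3 is incorrect due to a sign flip.
The step shows: -(1 - u)*exp(-u)
The correct value should be: (1 - u)*exp(-u)

Explanation: The sign of the whole expression was flipped: the term (1 - u)*exp(-u) was incorrectly written as -(1 - u)*exp(-u)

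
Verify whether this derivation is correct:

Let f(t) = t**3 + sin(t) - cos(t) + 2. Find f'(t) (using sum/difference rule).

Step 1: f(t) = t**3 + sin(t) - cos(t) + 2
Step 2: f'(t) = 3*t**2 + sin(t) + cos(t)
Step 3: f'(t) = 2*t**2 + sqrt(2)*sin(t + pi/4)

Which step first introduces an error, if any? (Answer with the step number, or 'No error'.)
Step 3

Step 3 is incorrect due to a wrong coefficient.
The step shows: 2*t**2 + sqrt(2)*sin(t + pi/4)
The correct value should be: 3*t**2 + sqrt(2)*sin(t + pi/4)

Explanation: The coefficient 3 was incorrectly written as 2: the term 3*t**2 was incorrectly written as 2*t**2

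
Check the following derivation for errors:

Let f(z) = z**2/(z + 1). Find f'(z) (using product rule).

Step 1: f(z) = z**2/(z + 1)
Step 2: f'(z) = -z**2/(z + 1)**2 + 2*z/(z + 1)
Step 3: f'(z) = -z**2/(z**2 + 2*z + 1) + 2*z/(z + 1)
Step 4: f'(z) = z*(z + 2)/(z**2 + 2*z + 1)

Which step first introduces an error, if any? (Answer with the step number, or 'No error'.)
No error

All steps in this derivation are correct.
The final answer f'(z) = z*(z + 2)/(z**2 + 2*z + 1) is valid.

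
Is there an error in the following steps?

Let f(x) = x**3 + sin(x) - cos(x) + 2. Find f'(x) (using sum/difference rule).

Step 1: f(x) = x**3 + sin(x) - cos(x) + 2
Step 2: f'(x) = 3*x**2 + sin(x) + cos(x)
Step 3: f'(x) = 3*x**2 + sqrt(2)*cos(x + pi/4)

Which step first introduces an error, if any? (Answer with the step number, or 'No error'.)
Step 3

Step 3 is incorrect due to a wrong trig function.
The step shows: 3*x**2 + sqrt(2)*cos(x + pi/4)
The correct value should be: 3*x**2 + sqrt(2)*sin(x + pi/4)

Explanation: sin(x + pi/4) was incorrectly written as cos(x + pi/4): the term sqrt(2)*sin(x + pi/4) was incorrectly written as sqrt(2)*cos(x + pi/4)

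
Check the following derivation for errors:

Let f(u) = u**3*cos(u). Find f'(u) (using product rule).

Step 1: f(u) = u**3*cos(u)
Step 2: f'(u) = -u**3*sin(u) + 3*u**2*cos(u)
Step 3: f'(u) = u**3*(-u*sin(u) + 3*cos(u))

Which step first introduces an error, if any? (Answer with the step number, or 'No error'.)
Step 3

Step 3 is incorrect due to a wrong exponent.
The step shows: u**3*(-u*sin(u) + 3*cos(u))
The correct value should be: u**2*(-u*sin(u) + 3*cos(u))

Explanation: The exponent 2 on u was incorrectly written as 3: the term u**2*(-u*sin(u) + 3*cos(u)) was incorrectly written as u**3*(-u*sin(u) + 3*cos(u))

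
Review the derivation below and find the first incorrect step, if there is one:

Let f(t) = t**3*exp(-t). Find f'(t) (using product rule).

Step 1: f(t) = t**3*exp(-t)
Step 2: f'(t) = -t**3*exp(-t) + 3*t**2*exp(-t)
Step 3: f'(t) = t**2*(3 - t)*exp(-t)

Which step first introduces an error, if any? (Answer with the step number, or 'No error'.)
No error

All steps in this derivation are correct.
The final answer f'(t) = t**2*(3 - t)*exp(-t) is valid.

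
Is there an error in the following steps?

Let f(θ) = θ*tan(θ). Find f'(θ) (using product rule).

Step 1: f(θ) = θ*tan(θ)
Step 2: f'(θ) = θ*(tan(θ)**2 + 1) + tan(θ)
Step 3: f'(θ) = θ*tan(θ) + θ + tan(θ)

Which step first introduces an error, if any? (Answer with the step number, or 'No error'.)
Step 3

Step 3 is incorrect due to a wrong exponent.
The step shows: θ*tan(θ) + θ + tan(θ)
The correct value should be: θ*tan(θ)**2 + θ + tan(θ)

Explanation: The exponent 2 on tan(θ) was incorrectly written as 1: the term θ*tan(θ)**2 was incorrectly written as θ*tan(θ)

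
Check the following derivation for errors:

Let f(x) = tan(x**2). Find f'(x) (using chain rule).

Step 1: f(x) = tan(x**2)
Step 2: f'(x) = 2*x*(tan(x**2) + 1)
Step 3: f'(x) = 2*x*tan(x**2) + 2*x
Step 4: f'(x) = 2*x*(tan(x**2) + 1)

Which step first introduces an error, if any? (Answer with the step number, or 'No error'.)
Step 2

Step 2 is incorrect due to a wrong exponent.
The step shows: 2*x*(tan(x**2) + 1)
The correct value should be: 2*x*(tan(x**2)**2 + 1)

Explanation: The exponent 2 on tan(x**2) was incorrectly written as 1: the term 2*x*(tan(x**2)**2 + 1) was incorrectly written as 2*x*(tan(x**2) + 1)
The later steps are derived from this incorrect expression, so the error originates in Step 2.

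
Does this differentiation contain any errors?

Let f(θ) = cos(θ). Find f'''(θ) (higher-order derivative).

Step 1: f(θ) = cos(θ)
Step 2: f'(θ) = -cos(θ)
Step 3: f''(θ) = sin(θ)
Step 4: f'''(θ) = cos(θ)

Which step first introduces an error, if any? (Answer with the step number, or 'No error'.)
Step 2

Step 2 is incorrect due to a wrong trig function.
The step shows: -cos(θ)
The correct value should be: -sin(θ)

Explanation: sin(θ) was incorrectly written as cos(θ): the term -sin(θ) was incorrectly written as -cos(θ)
The later steps are derived from this incorrect expression, so the error originates in Step 2.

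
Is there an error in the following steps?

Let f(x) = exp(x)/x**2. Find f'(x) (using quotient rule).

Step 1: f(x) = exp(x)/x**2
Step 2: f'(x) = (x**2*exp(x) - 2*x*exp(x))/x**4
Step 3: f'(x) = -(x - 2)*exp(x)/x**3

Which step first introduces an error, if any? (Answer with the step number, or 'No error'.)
Step 3

Step 3 is incorrect due to a sign flip.
The step shows: -(x - 2)*exp(x)/x**3
The correct value should be: (x - 2)*exp(x)/x**3

Explanation: The sign of the whole expression was flipped: the term (x - 2)*exp(x)/x**3 was incorrectly written as -(x - 2)*exp(x)/x**3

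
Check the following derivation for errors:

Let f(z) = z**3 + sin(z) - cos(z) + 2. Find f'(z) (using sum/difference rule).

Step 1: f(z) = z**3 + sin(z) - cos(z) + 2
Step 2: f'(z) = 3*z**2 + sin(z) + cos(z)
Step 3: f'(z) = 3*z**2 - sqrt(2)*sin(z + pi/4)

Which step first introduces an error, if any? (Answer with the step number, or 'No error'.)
Step 3

Step 3 is incorrect due to a sign flip.
The step shows: 3*z**2 - sqrt(2)*sin(z + pi/4)
The correct value should be: 3*z**2 + sqrt(2)*sin(z + pi/4)

Explanation: The sign of one term was flipped: the term sqrt(2)*sin(z + pi/4) was incorrectly written as -sqrt(2)*sin(z + pi/4)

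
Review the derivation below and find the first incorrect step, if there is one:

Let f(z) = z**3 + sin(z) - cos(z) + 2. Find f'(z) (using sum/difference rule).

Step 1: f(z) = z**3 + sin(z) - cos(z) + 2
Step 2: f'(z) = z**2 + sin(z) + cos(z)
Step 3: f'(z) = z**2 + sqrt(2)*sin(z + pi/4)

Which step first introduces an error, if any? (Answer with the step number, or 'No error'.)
Step 2

Step 2 is incorrect due to a wrong coefficient.
The step shows: z**2 + sin(z) + cos(z)
The correct value should be: 3*z**2 + sin(z) + cos(z)

Explanation: The coefficient 3 was incorrectly written as 1: the term 3*z**2 was incorrectly written as z**2
The later steps are derived from this incorrect expression, so the error originates in Step 2.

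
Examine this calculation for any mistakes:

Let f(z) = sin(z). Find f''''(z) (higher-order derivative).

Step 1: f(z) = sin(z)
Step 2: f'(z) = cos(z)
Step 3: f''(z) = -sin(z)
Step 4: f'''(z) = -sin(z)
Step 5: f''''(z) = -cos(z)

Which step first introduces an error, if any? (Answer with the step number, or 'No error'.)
Step 4

Step 4 is incorrect due to a wrong trig function.
The step shows: -sin(z)
The correct value should be: -cos(z)

Explanation: cos(z) was incorrectly written as sin(z): the term -cos(z) was incorrectly written as -sin(z)
The later steps are derived from this incorrect expression, so the error originates in Step 4.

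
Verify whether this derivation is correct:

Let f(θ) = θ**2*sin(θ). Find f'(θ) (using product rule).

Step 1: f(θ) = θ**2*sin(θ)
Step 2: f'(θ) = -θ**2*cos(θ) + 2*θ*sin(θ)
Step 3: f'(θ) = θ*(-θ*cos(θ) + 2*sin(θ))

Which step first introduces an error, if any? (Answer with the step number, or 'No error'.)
Step 2

Step 2 is incorrect due to a sign flip.
The step shows: -θ**2*cos(θ) + 2*θ*sin(θ)
The correct value should be: θ**2*cos(θ) + 2*θ*sin(θ)

Explanation: The sign of one term was flipped: the term θ**2*cos(θ) was incorrectly written as -θ**2*cos(θ)
The later steps are derived from this incorrect expression, so the error originates in Step 2.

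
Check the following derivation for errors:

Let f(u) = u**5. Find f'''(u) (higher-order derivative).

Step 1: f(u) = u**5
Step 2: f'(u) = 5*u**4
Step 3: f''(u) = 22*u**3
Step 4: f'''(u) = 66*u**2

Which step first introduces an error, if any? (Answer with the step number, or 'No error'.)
Step 3

Step 3 is incorrect due to a wrong coefficient.
The step shows: 22*u**3
The correct value should be: 20*u**3

Explanation: The coefficient 20 was incorrectly written as 22: the term 20*u**3 was incorrectly written as 22*u**3
The later steps are derived from this incorrect expression, so the error originates in Step 3.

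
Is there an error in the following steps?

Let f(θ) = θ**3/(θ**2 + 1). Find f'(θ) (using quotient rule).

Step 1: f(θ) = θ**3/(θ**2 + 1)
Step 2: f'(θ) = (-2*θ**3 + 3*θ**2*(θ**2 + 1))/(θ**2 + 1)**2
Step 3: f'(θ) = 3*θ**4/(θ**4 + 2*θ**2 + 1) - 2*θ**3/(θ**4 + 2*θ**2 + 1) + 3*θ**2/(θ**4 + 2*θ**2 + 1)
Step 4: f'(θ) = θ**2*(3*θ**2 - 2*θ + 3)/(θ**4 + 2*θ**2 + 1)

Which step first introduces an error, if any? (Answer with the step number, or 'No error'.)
Step 2

Step 2 is incorrect due to a wrong exponent.
The step shows: (-2*θ**3 + 3*θ**2*(θ**2 + 1))/(θ**2 + 1)**2
The correct value should be: (-2*θ**4 + 3*θ**2*(θ**2 + 1))/(θ**2 + 1)**2

Explanation: The exponent 4 on θ was incorrectly written as 3: the term (-2*θ**4 + 3*θ**2*(θ**2 + 1))/(θ**2 + 1)**2 was incorrectly written as (-2*θ**3 + 3*θ**2*(θ**2 + 1))/(θ**2 + 1)**2
The later steps are derived from this incorrect expression, so the error originates in Step 2.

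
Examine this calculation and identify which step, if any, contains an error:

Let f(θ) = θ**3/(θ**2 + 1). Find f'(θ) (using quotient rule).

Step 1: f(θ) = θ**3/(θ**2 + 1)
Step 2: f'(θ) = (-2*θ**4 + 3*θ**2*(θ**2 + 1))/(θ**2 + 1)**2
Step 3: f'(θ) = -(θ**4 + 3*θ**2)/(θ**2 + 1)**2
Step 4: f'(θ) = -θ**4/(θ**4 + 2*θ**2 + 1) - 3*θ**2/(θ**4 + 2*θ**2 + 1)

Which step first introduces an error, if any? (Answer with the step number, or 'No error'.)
Step 3

Step 3 is incorrect due to a sign flip.
The step shows: -(θ**4 + 3*θ**2)/(θ**2 + 1)**2
The correct value should be: (θ**4 + 3*θ**2)/(θ**2 + 1)**2

Explanation: The sign of the whole expression was flipped: the term (θ**4 + 3*θ**2)/(θ**2 + 1)**2 was incorrectly written as -(θ**4 + 3*θ**2)/(θ**2 + 1)**2
The later steps are derived from this incorrect expression, so the error originates in Step 3.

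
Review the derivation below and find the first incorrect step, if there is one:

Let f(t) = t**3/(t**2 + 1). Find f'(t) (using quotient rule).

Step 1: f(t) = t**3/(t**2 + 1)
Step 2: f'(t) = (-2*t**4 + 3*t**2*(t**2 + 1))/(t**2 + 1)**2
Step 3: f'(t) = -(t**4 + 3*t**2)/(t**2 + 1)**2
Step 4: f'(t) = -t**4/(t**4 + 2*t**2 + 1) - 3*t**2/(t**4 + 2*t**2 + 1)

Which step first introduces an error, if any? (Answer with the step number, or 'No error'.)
Step 3

Step 3 is incorrect due to a sign flip.
The step shows: -(t**4 + 3*t**2)/(t**2 + 1)**2
The correct value should be: (t**4 + 3*t**2)/(t**2 + 1)**2

Explanation: The sign of the whole expression was flipped: the term (t**4 + 3*t**2)/(t**2 + 1)**2 was incorrectly written as -(t**4 + 3*t**2)/(t**2 + 1)**2
The later steps are derived from this incorrect expression, so the error originates in Step 3.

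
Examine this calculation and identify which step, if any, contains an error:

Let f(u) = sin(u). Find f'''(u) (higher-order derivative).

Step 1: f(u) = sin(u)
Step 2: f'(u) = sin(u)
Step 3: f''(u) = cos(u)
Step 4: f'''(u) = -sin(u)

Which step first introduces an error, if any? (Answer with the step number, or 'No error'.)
Step 2

Step 2 is incorrect due to a wrong trig function.
The step shows: sin(u)
The correct value should be: cos(u)

Explanation: cos(u) was incorrectly written as sin(u): the term cos(u) was incorrectly written as sin(u)
The later steps are derived from this incorrect expression, so the error originates in Step 2.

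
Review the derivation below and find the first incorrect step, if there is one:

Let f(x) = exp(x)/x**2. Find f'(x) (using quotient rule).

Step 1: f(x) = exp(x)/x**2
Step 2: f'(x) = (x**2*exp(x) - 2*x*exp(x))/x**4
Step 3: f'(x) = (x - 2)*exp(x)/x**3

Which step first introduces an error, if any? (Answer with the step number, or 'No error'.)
No error

All steps in this derivation are correct.
The final answer f'(x) = (x - 2)*exp(x)/x**3 is valid.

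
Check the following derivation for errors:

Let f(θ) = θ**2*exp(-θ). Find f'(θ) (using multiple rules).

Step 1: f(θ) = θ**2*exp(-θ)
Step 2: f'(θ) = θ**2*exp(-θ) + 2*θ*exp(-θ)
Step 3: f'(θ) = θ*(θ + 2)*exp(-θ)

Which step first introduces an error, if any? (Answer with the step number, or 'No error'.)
Step 2

Step 2 is incorrect due to a sign flip.
The step shows: θ**2*exp(-θ) + 2*θ*exp(-θ)
The correct value should be: -θ**2*exp(-θ) + 2*θ*exp(-θ)

Explanation: The sign of one term was flipped: the term -θ**2*exp(-θ) was incorrectly written as θ**2*exp(-θ)
The later steps are derived from this incorrect expression, so the error originates in Step 2.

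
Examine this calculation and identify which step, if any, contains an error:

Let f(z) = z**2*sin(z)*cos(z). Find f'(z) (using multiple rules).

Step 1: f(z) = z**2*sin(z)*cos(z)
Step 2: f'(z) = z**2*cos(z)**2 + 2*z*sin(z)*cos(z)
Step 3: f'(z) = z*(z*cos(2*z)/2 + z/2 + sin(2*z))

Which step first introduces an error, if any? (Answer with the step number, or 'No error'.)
Step 2

Step 2 is incorrect due to a dropped term.
The step shows: z**2*cos(z)**2 + 2*z*sin(z)*cos(z)
The correct value should be: -z**2*sin(z)**2 + z**2*cos(z)**2 + 2*z*sin(z)*cos(z)

Explanation: A term was dropped: the term -z**2*sin(z)**2 was incorrectly omitted
The later steps are derived from this incorrect expression, so the error originates in Step 2.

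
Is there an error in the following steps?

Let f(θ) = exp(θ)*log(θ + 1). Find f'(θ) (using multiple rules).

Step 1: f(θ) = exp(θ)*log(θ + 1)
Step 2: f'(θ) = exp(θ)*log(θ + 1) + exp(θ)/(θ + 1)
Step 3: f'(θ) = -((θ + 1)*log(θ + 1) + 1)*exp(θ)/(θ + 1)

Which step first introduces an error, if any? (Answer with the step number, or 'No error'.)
Step 3

Step 3 is incorrect due to a sign flip.
The step shows: -((θ + 1)*log(θ + 1) + 1)*exp(θ)/(θ + 1)
The correct value should be: ((θ + 1)*log(θ + 1) + 1)*exp(θ)/(θ + 1)

Explanation: The sign of the whole expression was flipped: the term ((θ + 1)*log(θ + 1) + 1)*exp(θ)/(θ + 1) was incorrectly written as -((θ + 1)*log(θ + 1) + 1)*exp(θ)/(θ + 1)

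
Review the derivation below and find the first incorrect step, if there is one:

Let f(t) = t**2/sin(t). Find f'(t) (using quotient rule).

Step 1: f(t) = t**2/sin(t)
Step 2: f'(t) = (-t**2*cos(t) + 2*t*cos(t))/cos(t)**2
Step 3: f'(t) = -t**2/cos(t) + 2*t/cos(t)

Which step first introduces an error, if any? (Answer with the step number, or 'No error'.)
Step 2

Step 2 is incorrect due to a wrong trig function.
The step shows: (-t**2*cos(t) + 2*t*cos(t))/cos(t)**2
The correct value should be: (-t**2*cos(t) + 2*t*sin(t))/sin(t)**2

Explanation: sin(t) was incorrectly written as cos(t): the term (-t**2*cos(t) + 2*t*sin(t))/sin(t)**2 was incorrectly written as (-t**2*cos(t) + 2*t*cos(t))/cos(t)**2
The later steps are derived from this incorrect expression, so the error originates in Step 2.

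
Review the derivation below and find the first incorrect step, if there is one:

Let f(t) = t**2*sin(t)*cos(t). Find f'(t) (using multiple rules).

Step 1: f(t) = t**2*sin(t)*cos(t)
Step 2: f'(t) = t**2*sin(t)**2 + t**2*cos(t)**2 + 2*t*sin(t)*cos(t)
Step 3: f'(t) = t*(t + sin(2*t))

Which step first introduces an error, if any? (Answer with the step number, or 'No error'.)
Step 2

Step 2 is incorrect due to a sign flip.
The step shows: t**2*sin(t)**2 + t**2*cos(t)**2 + 2*t*sin(t)*cos(t)
The correct value should be: -t**2*sin(t)**2 + t**2*cos(t)**2 + 2*t*sin(t)*cos(t)

Explanation: The sign of one term was flipped: the term -t**2*sin(t)**2 was incorrectly written as t**2*sin(t)**2
The later steps are derived from this incorrect expression, so the error originates in Step 2.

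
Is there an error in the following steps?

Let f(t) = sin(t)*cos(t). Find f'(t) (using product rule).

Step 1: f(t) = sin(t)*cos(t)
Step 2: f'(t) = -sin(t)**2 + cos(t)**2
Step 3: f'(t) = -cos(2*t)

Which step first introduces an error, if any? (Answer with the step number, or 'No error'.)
Step 3

Step 3 is incorrect due to a sign flip.
The step shows: -cos(2*t)
The correct value should be: cos(2*t)

Explanation: The sign of the whole expression was flipped: the term cos(2*t) was incorrectly written as -cos(2*t)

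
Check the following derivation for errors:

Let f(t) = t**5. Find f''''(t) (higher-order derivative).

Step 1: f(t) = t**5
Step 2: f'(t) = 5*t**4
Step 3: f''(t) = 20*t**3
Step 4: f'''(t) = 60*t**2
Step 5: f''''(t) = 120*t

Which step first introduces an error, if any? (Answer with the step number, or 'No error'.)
No error

All steps in this derivation are correct.
The final answer f''''(t) = 120*t is valid.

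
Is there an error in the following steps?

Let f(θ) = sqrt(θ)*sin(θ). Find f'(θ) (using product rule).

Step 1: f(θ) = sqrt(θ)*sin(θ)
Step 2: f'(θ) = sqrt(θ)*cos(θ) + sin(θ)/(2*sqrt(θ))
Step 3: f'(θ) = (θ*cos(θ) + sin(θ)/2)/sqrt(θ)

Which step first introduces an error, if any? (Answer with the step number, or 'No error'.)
No error

All steps in this derivation are correct.
The final answer f'(θ) = (θ*cos(θ) + sin(θ)/2)/sqrt(θ) is valid.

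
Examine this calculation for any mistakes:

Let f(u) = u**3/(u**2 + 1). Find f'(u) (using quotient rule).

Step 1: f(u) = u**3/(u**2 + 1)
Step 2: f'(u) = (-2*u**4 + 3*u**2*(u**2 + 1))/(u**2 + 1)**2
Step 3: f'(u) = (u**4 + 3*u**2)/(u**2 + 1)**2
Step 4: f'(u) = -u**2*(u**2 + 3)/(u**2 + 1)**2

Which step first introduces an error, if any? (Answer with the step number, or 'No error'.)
Step 4

Step 4 is incorrect due to a sign flip.
The step shows: -u**2*(u**2 + 3)/(u**2 + 1)**2
The correct value should be: u**2*(u**2 + 3)/(u**2 + 1)**2

Explanation: The sign of the whole expression was flipped: the term u**2*(u**2 + 3)/(u**2 + 1)**2 was incorrectly written as -u**2*(u**2 + 3)/(u**2 + 1)**2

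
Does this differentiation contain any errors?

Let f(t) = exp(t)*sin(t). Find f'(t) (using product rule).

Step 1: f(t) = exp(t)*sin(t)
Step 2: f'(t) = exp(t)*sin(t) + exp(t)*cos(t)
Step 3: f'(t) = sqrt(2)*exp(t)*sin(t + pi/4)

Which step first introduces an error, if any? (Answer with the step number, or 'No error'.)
No error

All steps in this derivation are correct.
The final answer f'(t) = sqrt(2)*exp(t)*sin(t + pi/4) is valid.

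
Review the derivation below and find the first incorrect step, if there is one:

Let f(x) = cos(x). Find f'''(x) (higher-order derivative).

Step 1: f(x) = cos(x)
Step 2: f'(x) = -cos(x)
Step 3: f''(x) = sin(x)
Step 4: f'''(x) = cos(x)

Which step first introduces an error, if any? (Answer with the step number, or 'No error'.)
Step 2

Step 2 is incorrect due to a wrong trig function.
The step shows: -cos(x)
The correct value should be: -sin(x)

Explanation: sin(x) was incorrectly written as cos(x): the term -sin(x) was incorrectly written as -cos(x)
The later steps are derived from this incorrect expression, so the error originates in Step 2.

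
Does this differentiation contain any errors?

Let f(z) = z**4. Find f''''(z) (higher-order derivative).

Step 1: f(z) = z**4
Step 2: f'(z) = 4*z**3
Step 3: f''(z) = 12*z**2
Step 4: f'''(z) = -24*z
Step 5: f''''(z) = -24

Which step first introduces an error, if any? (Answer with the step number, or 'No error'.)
Step 4

Step 4 is incorrect due to a sign flip.
The step shows: -24*z
The correct value should be: 24*z

Explanation: The sign of the whole expression was flipped: the term 24*z was incorrectly written as -24*z
The later steps are derived from this incorrect expression, so the error originates in Step 4.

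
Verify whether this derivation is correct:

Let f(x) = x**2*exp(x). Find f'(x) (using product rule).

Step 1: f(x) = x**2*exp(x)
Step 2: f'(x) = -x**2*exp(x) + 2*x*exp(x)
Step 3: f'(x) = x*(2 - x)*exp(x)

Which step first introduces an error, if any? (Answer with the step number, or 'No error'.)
Step 2

Step 2 is incorrect due to a sign flip.
The step shows: -x**2*exp(x) + 2*x*exp(x)
The correct value should be: x**2*exp(x) + 2*x*exp(x)

Explanation: The sign of one term was flipped: the term x**2*exp(x) was incorrectly written as -x**2*exp(x)
The later steps are derived from this incorrect expression, so the error originates in Step 2.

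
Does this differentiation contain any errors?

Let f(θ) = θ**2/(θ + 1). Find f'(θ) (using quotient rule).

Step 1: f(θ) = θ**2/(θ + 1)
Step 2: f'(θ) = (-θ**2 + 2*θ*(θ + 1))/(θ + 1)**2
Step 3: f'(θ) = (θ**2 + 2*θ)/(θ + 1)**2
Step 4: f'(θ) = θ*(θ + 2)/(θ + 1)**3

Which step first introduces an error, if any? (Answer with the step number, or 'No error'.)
Step 4

Step 4 is incorrect due to a wrong exponent.
The step shows: θ*(θ + 2)/(θ + 1)**3
The correct value should be: θ*(θ + 2)/(θ + 1)**2

Explanation: The exponent -2 on θ + 1 was incorrectly written as -3: the term θ*(θ + 2)/(θ + 1)**2 was incorrectly written as θ*(θ + 2)/(θ + 1)**3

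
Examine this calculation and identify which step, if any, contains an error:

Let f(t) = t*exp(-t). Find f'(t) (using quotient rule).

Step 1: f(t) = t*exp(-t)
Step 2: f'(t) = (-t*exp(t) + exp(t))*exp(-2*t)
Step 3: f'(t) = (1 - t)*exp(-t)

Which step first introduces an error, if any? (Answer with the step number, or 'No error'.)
No error

All steps in this derivation are correct.
The final answer f'(t) = (1 - t)*exp(-t) is valid.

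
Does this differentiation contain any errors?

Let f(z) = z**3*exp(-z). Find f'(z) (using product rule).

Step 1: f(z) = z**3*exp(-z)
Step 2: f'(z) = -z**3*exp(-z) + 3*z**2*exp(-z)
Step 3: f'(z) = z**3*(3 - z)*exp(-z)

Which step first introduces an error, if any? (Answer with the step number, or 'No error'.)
Step 3

Step 3 is incorrect due to a wrong exponent.
The step shows: z**3*(3 - z)*exp(-z)
The correct value should be: z**2*(3 - z)*exp(-z)

Explanation: The exponent 2 on z was incorrectly written as 3: the term z**2*(3 - z)*exp(-z) was incorrectly written as z**3*(3 - z)*exp(-z)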